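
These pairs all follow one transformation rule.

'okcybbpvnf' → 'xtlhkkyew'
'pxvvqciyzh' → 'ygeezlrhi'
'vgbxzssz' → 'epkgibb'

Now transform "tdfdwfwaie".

cmomfofjr

The transformation: shift every letter 9 places forward in the alphabet (wrapping around), then delete the last character.
"tdfdwfwaie" → "cmomfofjr".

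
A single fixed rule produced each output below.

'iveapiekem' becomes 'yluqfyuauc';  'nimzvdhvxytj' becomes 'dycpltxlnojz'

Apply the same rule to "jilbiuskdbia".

zybrykiatryq

Each output is the input with this applied: shift every letter 10 places backward in the alphabet (wrapping around).
"jilbiuskdbia" → "zybrykiatryq".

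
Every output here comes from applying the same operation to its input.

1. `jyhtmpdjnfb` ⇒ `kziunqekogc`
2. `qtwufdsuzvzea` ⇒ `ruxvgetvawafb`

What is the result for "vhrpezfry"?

Looking at the pairs, the operation is to shift every letter 1 place forward in the alphabet (wrapping around).
On "vhrpezfry" that produces "wisqfagsz".

wisqfagsz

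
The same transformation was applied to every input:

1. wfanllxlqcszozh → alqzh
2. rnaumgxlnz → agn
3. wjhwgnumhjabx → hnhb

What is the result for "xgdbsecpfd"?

The rule is to keep one character in every 3, starting at position 3 (positions 3rd, 6th, 9th, ...).
"xgdbsecpfd" → "def".

def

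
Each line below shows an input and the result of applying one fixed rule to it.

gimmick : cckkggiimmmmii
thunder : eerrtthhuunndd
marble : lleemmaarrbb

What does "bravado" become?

The rule is to move the last 2 characters to the front (rotate right by 2), then double every character.
"bravado" → "dobrava" → "ddoobbrraavvaa".

ddoobbrraavvaa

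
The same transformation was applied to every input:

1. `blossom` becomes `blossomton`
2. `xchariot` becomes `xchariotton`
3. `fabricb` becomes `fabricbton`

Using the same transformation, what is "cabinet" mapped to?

cabinetton

Each output is the input with this applied: append "ton".
On "cabinet" that produces "cabinetton".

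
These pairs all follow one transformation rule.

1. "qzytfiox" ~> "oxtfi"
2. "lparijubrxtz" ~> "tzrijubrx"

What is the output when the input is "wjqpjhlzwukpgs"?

Rule — delete the first 3 characters, then move the last 2 characters to the front (rotate right by 2).
On "wjqpjhlzwukpgs": the first step gives "pjhlzwukpgs", and the second then gives "gspjhlzwukp".

gspjhlzwukp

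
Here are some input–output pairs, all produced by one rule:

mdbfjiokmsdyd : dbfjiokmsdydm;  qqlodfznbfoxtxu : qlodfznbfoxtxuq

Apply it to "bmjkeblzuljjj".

Each output is the input with this applied: move the first character to the end.
For "bmjkeblzuljjj" the result is "mjkeblzuljjjb".

mjkeblzuljjjb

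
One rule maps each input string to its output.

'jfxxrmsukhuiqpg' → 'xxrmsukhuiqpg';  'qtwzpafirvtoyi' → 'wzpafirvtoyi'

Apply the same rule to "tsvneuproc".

Rule — delete the first 2 characters.
Doing the same to "tsvneuproc": "vneuproc".

vneuproc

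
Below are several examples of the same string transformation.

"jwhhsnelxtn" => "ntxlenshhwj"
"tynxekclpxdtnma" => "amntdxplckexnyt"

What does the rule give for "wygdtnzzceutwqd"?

dqwtueczzntdgyw

The pattern: reverse the string.
So "wygdtnzzceutwqd" becomes "dqwtueczzntdgyw".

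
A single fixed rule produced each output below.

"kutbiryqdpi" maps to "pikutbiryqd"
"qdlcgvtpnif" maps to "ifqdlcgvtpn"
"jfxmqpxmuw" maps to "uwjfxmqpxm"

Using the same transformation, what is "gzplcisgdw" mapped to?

dwgzplcisg

The pattern: move the last 2 characters to the front (rotate right by 2).
Doing the same to "gzplcisgdw": "dwgzplcisg".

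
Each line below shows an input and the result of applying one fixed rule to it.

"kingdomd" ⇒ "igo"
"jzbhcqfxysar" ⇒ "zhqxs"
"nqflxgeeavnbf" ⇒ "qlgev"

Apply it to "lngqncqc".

The rule is to keep every other character starting from the second (positions 2nd, 4th, 6th, ...), then delete the last character.
Applying both steps to "lngqncqc": "nqcc", then "nqc".
(Check on "jzbhcqfxysar": → "zhqxsr" → "zhqxs" ✓)

nqc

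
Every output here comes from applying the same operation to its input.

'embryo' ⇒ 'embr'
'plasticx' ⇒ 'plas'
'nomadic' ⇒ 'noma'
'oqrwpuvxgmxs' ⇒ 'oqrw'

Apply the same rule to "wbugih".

wbug

The transformation: keep only the first 4 characters.
For "wbugih" the result is "wbug".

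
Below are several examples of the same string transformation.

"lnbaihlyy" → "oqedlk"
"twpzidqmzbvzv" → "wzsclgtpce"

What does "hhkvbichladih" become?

kknyelfkod

What's happening: delete the last 3 characters, then shift every letter 3 places forward in the alphabet (wrapping around).
Applying both steps to "hhkvbichladih": "hhkvbichla", then "kknyelfkod".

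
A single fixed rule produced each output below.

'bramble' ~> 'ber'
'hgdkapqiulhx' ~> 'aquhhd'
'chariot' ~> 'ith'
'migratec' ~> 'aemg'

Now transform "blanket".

ktl

In each case the input is transformed by: move the first 3 characters to the end (rotate left by 3), then keep every other character starting from the second (positions 2nd, 4th, 6th, ...).
Working it through for "blanket": intermediate "nketbla", final "ktl".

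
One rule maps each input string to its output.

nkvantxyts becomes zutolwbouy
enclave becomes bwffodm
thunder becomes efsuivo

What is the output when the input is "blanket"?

The rule is to move the last 3 characters to the front (rotate right by 3), then shift every letter 1 place forward in the alphabet (wrapping around).
Doing the same to "blanket": "lfucmbo".

lfucmbo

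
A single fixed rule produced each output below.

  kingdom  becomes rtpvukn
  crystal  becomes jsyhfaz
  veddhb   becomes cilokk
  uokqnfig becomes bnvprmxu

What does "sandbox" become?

zehvuik

In each case the input is transformed by: take characters alternately from the front and the back (1st, last, 2nd, 2nd-last, ...), then shift every letter 7 places forward in the alphabet (wrapping around).
Applying both steps to "sandbox": "sxaonbd", then "zehvuik".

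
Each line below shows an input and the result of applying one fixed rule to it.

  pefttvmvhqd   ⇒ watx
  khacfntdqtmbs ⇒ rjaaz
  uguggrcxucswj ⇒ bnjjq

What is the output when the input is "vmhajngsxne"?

chnu

In each case the input is transformed by: shift every letter 7 places forward in the alphabet (wrapping around), then keep one character in every 3, starting at position 1 (positions 1st, 4th, 7th, ...).
"vmhajngsxne" → "ctohqunzeul" → "chnu".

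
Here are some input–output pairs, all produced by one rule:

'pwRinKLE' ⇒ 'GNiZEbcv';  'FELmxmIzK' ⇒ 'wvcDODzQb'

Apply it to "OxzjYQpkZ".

fOQAphGBq

The rule is to shift every letter 9 places backward in the alphabet (wrapping around), then flip the case of every letter.
"OxzjYQpkZ" → "FoqaPHgbQ" → "fOQAphGBq".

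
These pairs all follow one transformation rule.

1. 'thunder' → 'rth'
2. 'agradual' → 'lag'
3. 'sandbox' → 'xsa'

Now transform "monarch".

What's happening: move the last character to the front, then keep only the first 3 characters.
Applying both steps to "monarch": "hmonarc", then "hmo".

hmo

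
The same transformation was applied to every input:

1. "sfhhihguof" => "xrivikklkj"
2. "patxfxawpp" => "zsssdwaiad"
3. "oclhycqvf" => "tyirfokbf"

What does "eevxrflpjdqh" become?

Looking at the pairs, the operation is to move the last 3 characters to the front (rotate right by 3), then shift every letter 3 places forward in the alphabet (wrapping around).
Doing the same to "eevxrflpjdqh": "gtkhhyauiosm".
(Check on "sfhhihguof": → "uofsfhhihg" → "xrivikklkj" ✓)

gtkhhyauiosm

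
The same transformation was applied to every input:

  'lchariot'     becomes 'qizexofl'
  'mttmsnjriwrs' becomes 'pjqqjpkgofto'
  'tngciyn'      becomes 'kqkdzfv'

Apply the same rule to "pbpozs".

Rule — shift every letter 3 places backward in the alphabet (wrapping around), then move the last character to the front.
For "pbpozs", step one produces "mymlwp"; step two turns that into "pmymlw".

pmymlw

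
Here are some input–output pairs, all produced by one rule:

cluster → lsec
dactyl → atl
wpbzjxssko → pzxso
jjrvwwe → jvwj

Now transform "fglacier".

The rule is to move the first character to the end, then keep every other character starting from the first (positions 1st, 3rd, 5th, ...).
Working it through for "fglacier": intermediate "glacierf", final "gair".

gair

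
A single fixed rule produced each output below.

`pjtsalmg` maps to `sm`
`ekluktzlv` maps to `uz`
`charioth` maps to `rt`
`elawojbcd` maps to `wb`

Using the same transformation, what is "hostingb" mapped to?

The rule is to delete the first character, then keep one character in every 3, starting at position 3 (positions 3rd, 6th, 9th, ...).
"hostingb" → "ostingb" → "tg".

tg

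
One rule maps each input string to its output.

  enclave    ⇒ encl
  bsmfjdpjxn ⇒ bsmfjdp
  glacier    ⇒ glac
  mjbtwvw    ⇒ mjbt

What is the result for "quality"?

qual

In each case the input is transformed by: delete the last 3 characters.
On "quality" that produces "qual".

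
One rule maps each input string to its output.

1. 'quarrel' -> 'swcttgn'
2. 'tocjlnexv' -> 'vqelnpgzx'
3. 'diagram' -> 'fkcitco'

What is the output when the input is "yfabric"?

Each output is the input with this applied: shift every letter 2 places forward in the alphabet (wrapping around).
"yfabric" → "ahcdtke".

ahcdtke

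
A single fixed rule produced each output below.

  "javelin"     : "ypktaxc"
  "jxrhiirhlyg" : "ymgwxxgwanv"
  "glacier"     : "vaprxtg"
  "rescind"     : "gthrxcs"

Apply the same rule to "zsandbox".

ohpcsqdm

Rule — shift every letter 11 places backward in the alphabet (wrapping around).
So "zsandbox" becomes "ohpcsqdm".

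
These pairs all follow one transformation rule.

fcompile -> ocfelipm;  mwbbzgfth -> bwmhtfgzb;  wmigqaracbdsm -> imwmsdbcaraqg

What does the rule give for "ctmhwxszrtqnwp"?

mtcpwnqtrzsxwh

What's happening: move the first 3 characters to the end (rotate left by 3), then reverse the string.
Working it through for "ctmhwxszrtqnwp": intermediate "hwxszrtqnwpctm", final "mtcpwnqtrzsxwh".
(Check on "mwbbzgfth": → "bzgfthmwb" → "bwmhtfgzb" ✓)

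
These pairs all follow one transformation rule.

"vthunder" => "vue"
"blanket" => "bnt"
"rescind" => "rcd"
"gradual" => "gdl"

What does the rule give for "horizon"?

The transformation: keep one character in every 3, starting at position 1 (positions 1st, 4th, 7th, ...).
Applying that to "horizon" gives "hin".

hin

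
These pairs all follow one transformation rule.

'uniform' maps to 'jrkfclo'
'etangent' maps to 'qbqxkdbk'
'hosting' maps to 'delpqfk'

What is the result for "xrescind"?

Rule — shift every letter 3 places backward in the alphabet (wrapping around), then move the last character to the front.
For "xrescind", step one produces "uobpzfka"; step two turns that into "auobpzfk".

auobpzfk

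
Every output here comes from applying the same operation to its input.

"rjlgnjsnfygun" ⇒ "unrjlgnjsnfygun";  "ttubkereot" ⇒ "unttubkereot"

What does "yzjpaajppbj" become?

The transformation: prepend "un".
"yzjpaajppbj" → "unyzjpaajppbj".

unyzjpaajppbj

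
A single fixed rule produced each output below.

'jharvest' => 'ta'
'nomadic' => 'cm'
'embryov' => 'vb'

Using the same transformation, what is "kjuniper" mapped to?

Each output is the input with this applied: move the last 3 characters to the front (rotate right by 3), then keep one character in every 3, starting at position 3 (positions 3rd, 6th, 9th, ...).
Applying both steps to "kjuniper": "perkjuni", then "ru".

ru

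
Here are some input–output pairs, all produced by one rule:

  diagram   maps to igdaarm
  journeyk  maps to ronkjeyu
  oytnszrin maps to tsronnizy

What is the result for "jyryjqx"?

The pattern: sort the characters into reverse alphabetical order, then move the first 2 characters to the end (rotate left by 2).
"jyryjqx" → "yyxrqjj" → "xrqjjyy".
(Check on "oytnszrin": → "zytsronni" → "tsronnizy" ✓)

xrqjjyy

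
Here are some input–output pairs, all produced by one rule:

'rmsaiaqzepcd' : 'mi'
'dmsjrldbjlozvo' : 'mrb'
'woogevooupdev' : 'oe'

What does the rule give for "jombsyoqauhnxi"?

The rule is to keep one character in every 3, starting at position 2 (positions 2nd, 5th, 8th, ...), then delete the last 2 characters.
For "jombsyoqauhnxi", step one produces "osqhi"; step two turns that into "osq".

osq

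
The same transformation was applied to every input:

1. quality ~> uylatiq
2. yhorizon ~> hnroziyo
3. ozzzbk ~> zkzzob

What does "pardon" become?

andrpo

What's happening: swap the first and last characters, then swap each adjacent pair of characters (1↔2, 3↔4, ...).
Applying both steps to "pardon": "nardop", then "andrpo".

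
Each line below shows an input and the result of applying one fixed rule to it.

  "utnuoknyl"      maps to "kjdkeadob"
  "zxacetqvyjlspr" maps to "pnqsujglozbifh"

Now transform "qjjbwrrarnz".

What's happening: shift every letter 10 places backward in the alphabet (wrapping around).
So "qjjbwrrarnz" becomes "gzzrmhhqhdp".

gzzrmhhqhdp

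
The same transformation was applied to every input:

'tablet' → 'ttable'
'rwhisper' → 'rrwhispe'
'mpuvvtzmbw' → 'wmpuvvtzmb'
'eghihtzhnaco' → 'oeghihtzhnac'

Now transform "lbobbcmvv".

The transformation: move the last character to the front.
So "lbobbcmvv" becomes "vlbobbcmv".

vlbobbcmv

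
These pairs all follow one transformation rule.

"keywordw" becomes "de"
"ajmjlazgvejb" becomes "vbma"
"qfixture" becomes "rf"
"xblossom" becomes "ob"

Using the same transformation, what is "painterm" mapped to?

Each output is the input with this applied: swap the front and back halves of the string, then keep one character in every 3, starting at position 3 (positions 3rd, 6th, 9th, ...).
Applying both steps to "painterm": "termpain", then "ra".

ra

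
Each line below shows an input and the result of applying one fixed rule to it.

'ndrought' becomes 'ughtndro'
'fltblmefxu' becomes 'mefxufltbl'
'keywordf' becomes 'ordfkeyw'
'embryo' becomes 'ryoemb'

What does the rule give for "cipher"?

hercip

Each output is the input with this applied: swap the front and back halves of the string.
Applying that to "cipher" gives "hercip".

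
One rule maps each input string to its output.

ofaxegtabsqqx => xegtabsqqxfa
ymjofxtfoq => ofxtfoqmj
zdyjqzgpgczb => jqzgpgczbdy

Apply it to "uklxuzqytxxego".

Rule — delete the first character, then move the first 2 characters to the end (rotate left by 2).
Starting from "uklxuzqytxxego": after the first operation, "klxuzqytxxego"; after the second, "xuzqytxxegokl".
(Check on "ymjofxtfoq": → "mjofxtfoq" → "ofxtfoqmj" ✓)

xuzqytxxegokl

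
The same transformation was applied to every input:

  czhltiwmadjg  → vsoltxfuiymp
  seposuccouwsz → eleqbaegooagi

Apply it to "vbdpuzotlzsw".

What's happening: move the last 2 characters to the front (rotate right by 2), then shift every letter 12 places forward in the alphabet (wrapping around).
"vbdpuzotlzsw" → "swvbdpuzotlz" → "eihnpbglafxl".

eihnpbglafxl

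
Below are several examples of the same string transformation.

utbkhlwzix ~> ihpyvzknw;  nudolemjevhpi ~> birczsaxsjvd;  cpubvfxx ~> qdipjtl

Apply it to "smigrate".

In each case the input is transformed by: shift every letter 12 places backward in the alphabet (wrapping around), then delete the last character.
"smigrate" → "gawufohs" → "gawufoh".

gawufoh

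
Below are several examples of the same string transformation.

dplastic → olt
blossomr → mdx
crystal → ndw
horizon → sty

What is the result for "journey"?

ucj

The transformation: shift every letter 11 places forward in the alphabet (wrapping around), then keep one character in every 3, starting at position 1 (positions 1st, 4th, 7th, ...).
For "journey", step one produces "uzfcypj"; step two turns that into "ucj".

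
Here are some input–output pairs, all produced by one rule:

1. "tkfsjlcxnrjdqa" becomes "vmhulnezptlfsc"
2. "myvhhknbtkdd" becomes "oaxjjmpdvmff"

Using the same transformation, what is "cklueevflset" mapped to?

emnwggxhnugv

Rule — shift every letter 2 places forward in the alphabet (wrapping around).
So "cklueevflset" becomes "emnwggxhnugv".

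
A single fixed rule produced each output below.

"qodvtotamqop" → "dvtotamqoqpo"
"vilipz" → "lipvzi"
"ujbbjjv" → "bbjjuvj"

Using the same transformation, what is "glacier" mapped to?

aciegrl

What's happening: swap the first and last characters, then move the first 2 characters to the end (rotate left by 2).
For "glacier", step one produces "rlacieg"; step two turns that into "aciegrl".
(Check on "ujbbjjv": → "vjbbjju" → "bbjjuvj" ✓)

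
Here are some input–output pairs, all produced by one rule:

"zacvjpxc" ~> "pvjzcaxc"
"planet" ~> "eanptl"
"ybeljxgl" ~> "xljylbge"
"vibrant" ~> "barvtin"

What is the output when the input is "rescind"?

sicrden

What's happening: take characters alternately from the front and the back (1st, last, 2nd, 2nd-last, ...), then move the last 3 characters to the front (rotate right by 3).
So "rescind" becomes "sicrden".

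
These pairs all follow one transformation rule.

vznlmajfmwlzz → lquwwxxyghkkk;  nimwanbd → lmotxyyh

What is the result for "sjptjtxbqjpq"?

The transformation: sort the characters into alphabetical order, then shift every letter 11 places forward in the alphabet (wrapping around).
For "sjptjtxbqjpq", step one produces "bjjjppqqsttx"; step two turns that into "muuuaabbdeei".

muuuaabbdeei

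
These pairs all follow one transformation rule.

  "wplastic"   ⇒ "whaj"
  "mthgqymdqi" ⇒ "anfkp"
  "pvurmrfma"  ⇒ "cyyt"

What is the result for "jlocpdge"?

In each case the input is transformed by: shift every letter 7 places forward in the alphabet (wrapping around), then keep every other character starting from the second (positions 2nd, 4th, 6th, ...).
Applying both steps to "jlocpdge": "qsvjwknl", then "sjkl".

sjkl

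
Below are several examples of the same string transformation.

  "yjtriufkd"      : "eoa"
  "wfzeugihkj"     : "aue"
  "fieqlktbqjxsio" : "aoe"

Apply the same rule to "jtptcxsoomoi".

Looking at the pairs, the operation is to shift every letter 5 places backward in the alphabet (wrapping around), then keep only the vowels.
"jtptcxsoomoi" → "eokoxsnjjhjd" → "eoo".

eoo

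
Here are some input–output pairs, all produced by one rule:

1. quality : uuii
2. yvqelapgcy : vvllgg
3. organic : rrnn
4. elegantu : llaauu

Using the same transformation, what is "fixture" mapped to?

In each case the input is transformed by: keep one character in every 3, starting at position 2 (positions 2nd, 5th, 8th, ...), then double every character.
Working it through for "fixture": intermediate "iu", final "iiuu".
(Check on "organic": → "rn" → "rrnn" ✓)

iiuu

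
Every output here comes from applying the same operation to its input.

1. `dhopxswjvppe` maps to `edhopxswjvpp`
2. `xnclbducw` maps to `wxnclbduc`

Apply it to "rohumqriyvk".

The pattern: move the last character to the front.
Applying that to "rohumqriyvk" gives "krohumqriyv".

krohumqriyv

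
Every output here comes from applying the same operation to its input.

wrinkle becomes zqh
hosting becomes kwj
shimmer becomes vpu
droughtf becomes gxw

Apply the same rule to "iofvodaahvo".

The rule is to shift every letter 3 places forward in the alphabet (wrapping around), then keep one character in every 3, starting at position 1 (positions 1st, 4th, 7th, ...).
"iofvodaahvo" → "lriyrgddkyr" → "lydy".

lydy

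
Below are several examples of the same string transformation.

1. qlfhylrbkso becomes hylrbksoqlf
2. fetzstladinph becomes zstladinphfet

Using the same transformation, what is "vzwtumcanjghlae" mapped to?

Rule — move the first 3 characters to the end (rotate left by 3).
"vzwtumcanjghlae" → "tumcanjghlaevzw".

tumcanjghlaevzw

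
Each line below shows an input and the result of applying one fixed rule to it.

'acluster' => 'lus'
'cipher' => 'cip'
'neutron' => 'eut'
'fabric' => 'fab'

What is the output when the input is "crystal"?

rys

The pattern: move the last 3 characters to the front (rotate right by 3), then keep only the last 3 characters.
For "crystal", step one produces "talcrys"; step two turns that into "rys".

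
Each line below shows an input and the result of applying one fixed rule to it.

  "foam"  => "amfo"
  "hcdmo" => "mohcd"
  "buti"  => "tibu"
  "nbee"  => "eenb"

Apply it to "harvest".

stharve

The pattern: move the last 2 characters to the front (rotate right by 2).
So "harvest" becomes "stharve".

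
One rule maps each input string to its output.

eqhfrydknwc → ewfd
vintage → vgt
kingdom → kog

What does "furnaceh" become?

In each case the input is transformed by: take characters alternately from the front and the back (1st, last, 2nd, 2nd-last, ...), then keep one character in every 3, starting at position 1 (positions 1st, 4th, 7th, ...).
On "furnaceh": the first step gives "fhuercna", and the second then gives "fen".

fen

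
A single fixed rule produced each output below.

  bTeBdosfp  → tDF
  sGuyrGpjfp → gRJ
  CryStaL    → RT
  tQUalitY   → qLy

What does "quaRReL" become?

Rule — flip the case of every letter, then keep one character in every 3, starting at position 2 (positions 2nd, 5th, 8th, ...).
For "quaRReL", step one produces "QUArrEl"; step two turns that into "Ur".

Ur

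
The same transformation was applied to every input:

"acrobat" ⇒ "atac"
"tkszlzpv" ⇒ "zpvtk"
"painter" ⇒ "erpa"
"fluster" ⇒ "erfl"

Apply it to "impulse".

seim

The pattern: move the first 2 characters to the end (rotate left by 2), then delete the first 3 characters.
For "impulse", step one produces "pulseim"; step two turns that into "seim".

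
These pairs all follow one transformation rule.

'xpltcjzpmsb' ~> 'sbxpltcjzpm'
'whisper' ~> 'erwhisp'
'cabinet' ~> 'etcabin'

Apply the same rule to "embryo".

yoembr

What's happening: move the last 2 characters to the front (rotate right by 2).
On "embryo" that produces "yoembr".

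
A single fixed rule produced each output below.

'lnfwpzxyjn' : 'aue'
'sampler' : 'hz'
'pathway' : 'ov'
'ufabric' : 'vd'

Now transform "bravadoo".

vy

In each case the input is transformed by: keep one character in every 3, starting at position 3 (positions 3rd, 6th, 9th, ...), then shift every letter 5 places backward in the alphabet (wrapping around).
On "bravadoo": the first step gives "ad", and the second then gives "vy".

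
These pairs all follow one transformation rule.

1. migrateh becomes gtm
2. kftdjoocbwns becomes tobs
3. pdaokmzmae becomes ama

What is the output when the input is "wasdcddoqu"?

sdq

What's happening: move the first character to the end, then keep one character in every 3, starting at position 2 (positions 2nd, 5th, 8th, ...).
Applying that to "wasdcddoqu" gives "sdq".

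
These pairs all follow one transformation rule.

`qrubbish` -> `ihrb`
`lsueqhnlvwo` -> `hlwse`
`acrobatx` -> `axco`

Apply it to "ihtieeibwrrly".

ebrlhi

Rule — keep every other character starting from the second (positions 2nd, 4th, 6th, ...), then move the first 2 characters to the end (rotate left by 2).
For "ihtieeibwrrly", step one produces "hiebrl"; step two turns that into "ebrlhi".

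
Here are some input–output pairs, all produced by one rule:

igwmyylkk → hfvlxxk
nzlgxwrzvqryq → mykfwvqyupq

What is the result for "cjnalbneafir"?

bimzkamdze

The transformation: shift every letter 1 place backward in the alphabet (wrapping around), then delete the last 2 characters.
On "cjnalbneafir": the first step gives "bimzkamdzehq", and the second then gives "bimzkamdze".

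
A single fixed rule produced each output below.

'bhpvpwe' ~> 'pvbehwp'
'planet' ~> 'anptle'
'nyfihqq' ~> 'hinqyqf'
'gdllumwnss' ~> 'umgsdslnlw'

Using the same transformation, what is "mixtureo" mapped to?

Looking at the pairs, the operation is to take characters alternately from the front and the back (1st, last, 2nd, 2nd-last, ...), then move the last 2 characters to the front (rotate right by 2).
"mixtureo" → "moiexrtu" → "tumoiexr".

tumoiexr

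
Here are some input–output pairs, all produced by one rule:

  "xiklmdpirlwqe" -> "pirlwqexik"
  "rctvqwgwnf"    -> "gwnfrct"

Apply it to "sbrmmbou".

ousbr

Each output is the input with this applied: move the first 3 characters to the end (rotate left by 3), then delete the first 3 characters.
For "sbrmmbou", step one produces "mmbousbr"; step two turns that into "ousbr".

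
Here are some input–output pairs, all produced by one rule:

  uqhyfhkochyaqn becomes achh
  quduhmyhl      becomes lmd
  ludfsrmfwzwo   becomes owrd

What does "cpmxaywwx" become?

xym

Rule — keep one character in every 3, starting at position 3 (positions 3rd, 6th, 9th, ...), then reverse the string.
"cpmxaywwx" → "myx" → "xym".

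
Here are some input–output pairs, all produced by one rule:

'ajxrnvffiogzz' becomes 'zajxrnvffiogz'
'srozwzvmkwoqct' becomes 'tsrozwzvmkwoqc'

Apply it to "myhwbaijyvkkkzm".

mmyhwbaijyvkkkz

What's happening: move the last character to the front.
For "myhwbaijyvkkkzm" the result is "mmyhwbaijyvkkkz".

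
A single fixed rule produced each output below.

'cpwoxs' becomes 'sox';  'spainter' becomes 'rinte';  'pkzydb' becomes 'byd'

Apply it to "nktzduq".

Looking at the pairs, the operation is to delete the first 3 characters, then move the last character to the front.
Working it through for "nktzduq": intermediate "zduq", final "qzdu".

qzdu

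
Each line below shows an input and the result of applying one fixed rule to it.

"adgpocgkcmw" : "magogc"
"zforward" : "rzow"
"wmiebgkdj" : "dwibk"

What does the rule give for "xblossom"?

The transformation: move the last 2 characters to the front (rotate right by 2), then keep every other character starting from the first (positions 1st, 3rd, 5th, ...).
On "xblossom": the first step gives "omxbloss", and the second then gives "oxls".

oxls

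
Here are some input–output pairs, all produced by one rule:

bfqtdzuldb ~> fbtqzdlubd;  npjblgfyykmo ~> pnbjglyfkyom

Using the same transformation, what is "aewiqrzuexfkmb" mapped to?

Looking at the pairs, the operation is to swap each adjacent pair of characters (1↔2, 3↔4, ...).
For "aewiqrzuexfkmb" the result is "eaiwrquzxekfbm".

eaiwrquzxekfbm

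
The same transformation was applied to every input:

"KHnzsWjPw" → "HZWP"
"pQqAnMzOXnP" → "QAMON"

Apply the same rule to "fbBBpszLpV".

BBSLV

The rule is to keep every other character starting from the second (positions 2nd, 4th, 6th, ...), then convert every letter to uppercase.
"fbBBpszLpV" → "BBSLV".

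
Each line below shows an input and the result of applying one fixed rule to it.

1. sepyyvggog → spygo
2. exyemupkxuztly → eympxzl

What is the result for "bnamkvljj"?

baklj

The transformation: keep every other character starting from the first (positions 1st, 3rd, 5th, ...).
For "bnamkvljj" the result is "baklj".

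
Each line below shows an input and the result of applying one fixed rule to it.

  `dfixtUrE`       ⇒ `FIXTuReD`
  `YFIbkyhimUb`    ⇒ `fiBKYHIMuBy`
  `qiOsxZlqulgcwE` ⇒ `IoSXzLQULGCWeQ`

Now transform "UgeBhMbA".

GEbHmBau

Rule — move the first character to the end, then flip the case of every letter.
Working it through for "UgeBhMbA": intermediate "geBhMbAU", final "GEbHmBau".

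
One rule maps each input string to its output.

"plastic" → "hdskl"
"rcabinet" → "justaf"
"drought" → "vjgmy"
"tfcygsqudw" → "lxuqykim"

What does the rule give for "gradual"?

yjsvm

Rule — shift every letter 8 places backward in the alphabet (wrapping around), then delete the last 2 characters.
Applying both steps to "gradual": "yjsvmsd", then "yjsvm".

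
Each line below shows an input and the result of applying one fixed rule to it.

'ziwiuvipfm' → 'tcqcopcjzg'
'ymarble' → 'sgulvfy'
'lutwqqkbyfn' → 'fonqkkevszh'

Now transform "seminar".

In each case the input is transformed by: shift every letter 6 places backward in the alphabet (wrapping around).
Applying that to "seminar" gives "mygchul".

mygchul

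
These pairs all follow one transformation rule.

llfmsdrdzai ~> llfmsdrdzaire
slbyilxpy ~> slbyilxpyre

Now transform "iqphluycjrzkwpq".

iqphluycjrzkwpqre

The pattern: append "re".
On "iqphluycjrzkwpq" that produces "iqphluycjrzkwpqre".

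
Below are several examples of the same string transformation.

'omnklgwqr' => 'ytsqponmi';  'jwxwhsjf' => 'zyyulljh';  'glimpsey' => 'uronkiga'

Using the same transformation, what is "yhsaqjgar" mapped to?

Rule — shift every letter 2 places forward in the alphabet (wrapping around), then sort the characters into reverse alphabetical order.
Applying that to "yhsaqjgar" gives "utsljicca".

utsljicca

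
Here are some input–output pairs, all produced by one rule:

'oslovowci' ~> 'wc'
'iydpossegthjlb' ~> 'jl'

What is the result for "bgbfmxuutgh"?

Rule — move the last character to the front, then keep only the last 2 characters.
Applying both steps to "bgbfmxuutgh": "hbgbfmxuutg", then "tg".
(Check on "oslovowci": → "ioslovowc" → "wc" ✓)

tg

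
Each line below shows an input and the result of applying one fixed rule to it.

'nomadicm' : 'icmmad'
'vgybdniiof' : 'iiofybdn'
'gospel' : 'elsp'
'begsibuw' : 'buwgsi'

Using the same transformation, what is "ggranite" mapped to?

iteran

Looking at the pairs, the operation is to delete the first 2 characters, then swap the front and back halves of the string.
For "ggranite", step one produces "ranite"; step two turns that into "iteran".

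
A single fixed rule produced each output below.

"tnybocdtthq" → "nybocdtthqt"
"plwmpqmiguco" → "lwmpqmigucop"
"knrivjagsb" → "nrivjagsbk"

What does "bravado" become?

Rule — move the first character to the end.
For "bravado" the result is "ravadob".

ravadob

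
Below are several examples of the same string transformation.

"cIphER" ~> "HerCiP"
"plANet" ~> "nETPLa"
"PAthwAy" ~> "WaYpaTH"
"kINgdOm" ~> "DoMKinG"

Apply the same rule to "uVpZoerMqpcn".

PCNUvPzOERmQ

Looking at the pairs, the operation is to move the last 3 characters to the front (rotate right by 3), then flip the case of every letter.
"uVpZoerMqpcn" → "pcnuVpZoerMq" → "PCNUvPzOERmQ".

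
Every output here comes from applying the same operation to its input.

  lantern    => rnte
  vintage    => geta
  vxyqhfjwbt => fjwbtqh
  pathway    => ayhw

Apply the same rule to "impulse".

seul

Looking at the pairs, the operation is to delete the first 3 characters, then move the first 2 characters to the end (rotate left by 2).
Starting from "impulse": after the first operation, "ulse"; after the second, "seul".
(Check on "lantern": → "tern" → "rnte" ✓)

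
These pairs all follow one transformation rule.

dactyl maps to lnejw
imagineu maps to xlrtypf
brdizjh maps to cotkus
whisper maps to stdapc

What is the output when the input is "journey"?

zfcypj

What's happening: delete the first character, then shift every letter 11 places forward in the alphabet (wrapping around).
Working it through for "journey": intermediate "ourney", final "zfcypj".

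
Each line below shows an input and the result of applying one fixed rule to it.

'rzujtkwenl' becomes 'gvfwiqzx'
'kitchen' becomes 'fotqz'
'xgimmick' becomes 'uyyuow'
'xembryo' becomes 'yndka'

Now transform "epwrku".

Looking at the pairs, the operation is to shift every letter 12 places forward in the alphabet (wrapping around), then delete the first 2 characters.
"epwrku" → "qbidwg" → "idwg".

idwg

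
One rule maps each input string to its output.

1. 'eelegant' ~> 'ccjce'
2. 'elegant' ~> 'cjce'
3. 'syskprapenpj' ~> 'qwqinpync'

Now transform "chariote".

The pattern: delete the last 3 characters, then shift every letter 2 places backward in the alphabet (wrapping around).
On "chariote": the first step gives "chari", and the second then gives "afypg".

afypg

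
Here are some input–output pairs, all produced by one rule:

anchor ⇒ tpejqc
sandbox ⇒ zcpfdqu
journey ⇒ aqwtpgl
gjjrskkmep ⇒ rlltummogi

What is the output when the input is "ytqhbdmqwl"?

nvsjdfosya

Rule — swap the first and last characters, then shift every letter 2 places forward in the alphabet (wrapping around).
Applying both steps to "ytqhbdmqwl": "ltqhbdmqwy", then "nvsjdfosya".
(Check on "anchor": → "rnchoa" → "tpejqc" ✓)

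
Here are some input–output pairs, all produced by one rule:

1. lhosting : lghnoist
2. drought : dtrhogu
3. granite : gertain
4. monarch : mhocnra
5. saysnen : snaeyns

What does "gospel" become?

gloesp

Rule — take characters alternately from the front and the back (1st, last, 2nd, 2nd-last, ...).
Applying that to "gospel" gives "gloesp".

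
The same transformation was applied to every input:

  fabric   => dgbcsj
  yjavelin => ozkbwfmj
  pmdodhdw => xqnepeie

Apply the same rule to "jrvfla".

The pattern: shift every letter 1 place forward in the alphabet (wrapping around), then move the last character to the front.
Applying both steps to "jrvfla": "kswgmb", then "bkswgm".

bkswgm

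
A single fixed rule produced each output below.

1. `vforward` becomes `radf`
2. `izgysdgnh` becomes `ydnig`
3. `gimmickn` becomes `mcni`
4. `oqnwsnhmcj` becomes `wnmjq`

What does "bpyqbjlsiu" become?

qjsup

In each case the input is transformed by: move the first 3 characters to the end (rotate left by 3), then keep every other character starting from the first (positions 1st, 3rd, 5th, ...).
"bpyqbjlsiu" → "qbjlsiubpy" → "qjsup".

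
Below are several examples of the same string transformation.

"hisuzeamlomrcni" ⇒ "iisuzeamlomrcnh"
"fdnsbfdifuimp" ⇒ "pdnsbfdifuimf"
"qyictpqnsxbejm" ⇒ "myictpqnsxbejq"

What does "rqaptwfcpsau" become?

What's happening: swap the first and last characters.
On "rqaptwfcpsau" that produces "uqaptwfcpsar".

uqaptwfcpsar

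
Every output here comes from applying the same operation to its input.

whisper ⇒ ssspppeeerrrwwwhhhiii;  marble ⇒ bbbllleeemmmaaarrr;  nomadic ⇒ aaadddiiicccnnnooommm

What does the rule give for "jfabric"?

bbbrrriiicccjjjfffaaa

The transformation: move the first 3 characters to the end (rotate left by 3), then repeat every character 3 times.
Working it through for "jfabric": intermediate "bricjfa", final "bbbrrriiicccjjjfffaaa".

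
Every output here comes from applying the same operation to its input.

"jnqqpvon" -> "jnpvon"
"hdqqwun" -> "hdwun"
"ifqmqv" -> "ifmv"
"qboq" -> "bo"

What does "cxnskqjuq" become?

cxnskju

The rule is to remove every "q".
On "cxnskqjuq" that produces "cxnskju".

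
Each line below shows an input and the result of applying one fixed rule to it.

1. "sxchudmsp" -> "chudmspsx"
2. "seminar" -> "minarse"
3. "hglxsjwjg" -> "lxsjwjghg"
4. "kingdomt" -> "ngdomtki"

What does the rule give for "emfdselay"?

fdselayem

In each case the input is transformed by: move the first 2 characters to the end (rotate left by 2).
Applying that to "emfdselay" gives "fdselayem".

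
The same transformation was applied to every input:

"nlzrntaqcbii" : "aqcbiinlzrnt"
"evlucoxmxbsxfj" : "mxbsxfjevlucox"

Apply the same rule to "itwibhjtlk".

In each case the input is transformed by: swap the front and back halves of the string.
So "itwibhjtlk" becomes "hjtlkitwib".

hjtlkitwib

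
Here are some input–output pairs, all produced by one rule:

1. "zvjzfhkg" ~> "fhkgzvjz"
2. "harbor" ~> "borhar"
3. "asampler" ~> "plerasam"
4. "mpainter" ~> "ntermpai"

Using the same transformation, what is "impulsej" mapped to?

lsejimpu

In each case the input is transformed by: swap the front and back halves of the string.
Applying that to "impulsej" gives "lsejimpu".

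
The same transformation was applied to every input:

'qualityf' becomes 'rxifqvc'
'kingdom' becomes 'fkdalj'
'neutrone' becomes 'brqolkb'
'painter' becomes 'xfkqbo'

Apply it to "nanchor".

xkzelo

Each output is the input with this applied: delete the first character, then shift every letter 3 places backward in the alphabet (wrapping around).
Starting from "nanchor": after the first operation, "anchor"; after the second, "xkzelo".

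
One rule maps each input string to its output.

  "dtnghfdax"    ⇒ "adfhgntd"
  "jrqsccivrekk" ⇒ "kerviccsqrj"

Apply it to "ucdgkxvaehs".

heavxkgdcu

The rule is to delete the last character, then reverse the string.
"ucdgkxvaehs" → "heavxkgdcu".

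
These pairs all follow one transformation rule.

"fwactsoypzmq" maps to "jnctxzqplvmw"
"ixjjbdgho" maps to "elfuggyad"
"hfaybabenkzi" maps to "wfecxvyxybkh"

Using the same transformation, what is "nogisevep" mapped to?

bmkldfpbs

The rule is to move the last 2 characters to the front (rotate right by 2), then shift every letter 3 places backward in the alphabet (wrapping around).
Working it through for "nogisevep": intermediate "epnogisev", final "bmkldfpbs".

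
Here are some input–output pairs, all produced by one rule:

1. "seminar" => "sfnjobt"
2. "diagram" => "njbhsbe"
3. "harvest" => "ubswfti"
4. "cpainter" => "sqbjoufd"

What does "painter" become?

The transformation: shift every letter 1 place forward in the alphabet (wrapping around), then swap the first and last characters.
"painter" → "qbjoufs" → "sbjoufq".

sbjoufq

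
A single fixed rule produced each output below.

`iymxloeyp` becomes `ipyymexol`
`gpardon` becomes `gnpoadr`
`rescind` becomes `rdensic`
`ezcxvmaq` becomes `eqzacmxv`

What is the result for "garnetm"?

gmatren

Each output is the input with this applied: take characters alternately from the front and the back (1st, last, 2nd, 2nd-last, ...).
Applying that to "garnetm" gives "gmatren".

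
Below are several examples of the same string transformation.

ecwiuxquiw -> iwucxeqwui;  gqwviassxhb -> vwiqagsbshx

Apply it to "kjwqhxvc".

The rule is to move the first 3 characters to the end (rotate left by 3), then take characters alternately from the front and the back (1st, last, 2nd, 2nd-last, ...).
"kjwqhxvc" → "qhxvckjw" → "qwhjxkvc".
(Check on "gqwviassxhb": → "viassxhbgqw" → "vwiqagsbshx" ✓)

qwhjxkvc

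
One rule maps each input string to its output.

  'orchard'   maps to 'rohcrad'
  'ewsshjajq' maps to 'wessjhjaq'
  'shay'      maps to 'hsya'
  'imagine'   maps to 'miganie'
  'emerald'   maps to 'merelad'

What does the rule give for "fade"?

What's happening: swap each adjacent pair of characters (1↔2, 3↔4, ...).
Applying that to "fade" gives "afed".

afed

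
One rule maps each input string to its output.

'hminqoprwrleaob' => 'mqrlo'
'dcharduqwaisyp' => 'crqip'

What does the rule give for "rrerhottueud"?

Rule — keep one character in every 3, starting at position 2 (positions 2nd, 5th, 8th, ...).
Applying that to "rrerhottueud" gives "rhtu".

rhtu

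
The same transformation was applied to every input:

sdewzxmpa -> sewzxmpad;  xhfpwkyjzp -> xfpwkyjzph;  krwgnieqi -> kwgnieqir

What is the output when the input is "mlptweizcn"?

Rule — move the first character to the end, then swap the first and last characters.
"mlptweizcn" → "lptweizcnm" → "mptweizcnl".

mptweizcnl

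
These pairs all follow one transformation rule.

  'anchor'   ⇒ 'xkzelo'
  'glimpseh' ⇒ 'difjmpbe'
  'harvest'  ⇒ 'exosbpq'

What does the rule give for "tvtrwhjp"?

Each output is the input with this applied: shift every letter 3 places backward in the alphabet (wrapping around).
"tvtrwhjp" → "qsqotegm".

qsqotegm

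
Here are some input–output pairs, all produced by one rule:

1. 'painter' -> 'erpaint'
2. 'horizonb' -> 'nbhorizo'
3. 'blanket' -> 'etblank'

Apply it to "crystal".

alcryst

The rule is to move the last 2 characters to the front (rotate right by 2).
So "crystal" becomes "alcryst".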